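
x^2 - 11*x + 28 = (x - 7)*(x - 4)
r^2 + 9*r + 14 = (r + 2)*(r + 7)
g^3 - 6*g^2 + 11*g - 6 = (g - 3)*(g - 2)*(g - 1)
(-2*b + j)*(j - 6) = -2*b*j + 12*b + j^2 - 6*j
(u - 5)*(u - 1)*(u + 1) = u^3 - 5*u^2 - u + 5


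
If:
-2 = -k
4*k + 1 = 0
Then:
No Solution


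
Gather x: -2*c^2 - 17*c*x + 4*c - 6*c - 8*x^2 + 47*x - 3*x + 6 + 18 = -2*c^2 - 2*c - 8*x^2 + x*(44 - 17*c) + 24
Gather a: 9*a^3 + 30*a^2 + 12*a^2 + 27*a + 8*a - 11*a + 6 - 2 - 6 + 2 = 9*a^3 + 42*a^2 + 24*a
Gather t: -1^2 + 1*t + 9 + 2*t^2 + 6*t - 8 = 2*t^2 + 7*t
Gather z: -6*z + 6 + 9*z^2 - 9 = 9*z^2 - 6*z - 3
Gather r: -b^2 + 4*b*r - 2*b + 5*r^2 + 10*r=-b^2 - 2*b + 5*r^2 + r*(4*b + 10)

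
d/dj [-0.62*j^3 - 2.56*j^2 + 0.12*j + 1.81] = -1.86*j^2 - 5.12*j + 0.12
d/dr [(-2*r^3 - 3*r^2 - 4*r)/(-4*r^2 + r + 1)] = (8*r^4 - 4*r^3 - 25*r^2 - 6*r - 4)/(16*r^4 - 8*r^3 - 7*r^2 + 2*r + 1)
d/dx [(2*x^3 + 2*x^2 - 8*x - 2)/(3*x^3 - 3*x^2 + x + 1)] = 2*(-6*x^4 + 26*x^3 + x^2 - 4*x - 3)/(9*x^6 - 18*x^5 + 15*x^4 - 5*x^2 + 2*x + 1)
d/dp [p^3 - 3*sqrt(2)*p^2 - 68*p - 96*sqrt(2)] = 3*p^2 - 6*sqrt(2)*p - 68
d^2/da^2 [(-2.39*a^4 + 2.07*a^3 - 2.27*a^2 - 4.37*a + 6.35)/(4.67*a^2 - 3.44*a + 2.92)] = (-104.246542*a^6 + 230.369232*a^5 - 365.2398*a^4 + 113.105582*a^3 + 647.35329*a^2 - 148.624584*a - 149.396968)/(101.847563*a^6 - 225.067848*a^5 + 356.8347*a^4 - 322.16288*a^3 + 223.1172*a^2 - 87.992448*a + 24.897088)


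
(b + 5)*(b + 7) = b^2 + 12*b + 35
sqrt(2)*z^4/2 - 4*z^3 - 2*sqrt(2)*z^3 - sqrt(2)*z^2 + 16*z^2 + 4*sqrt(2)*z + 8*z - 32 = (z - 4)*(z - 4*sqrt(2))*(z - sqrt(2))*(sqrt(2)*z/2 + 1)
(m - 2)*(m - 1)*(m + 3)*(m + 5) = m^4 + 5*m^3 - 7*m^2 - 29*m + 30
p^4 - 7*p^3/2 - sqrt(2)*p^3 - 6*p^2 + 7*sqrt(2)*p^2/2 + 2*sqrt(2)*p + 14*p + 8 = (p - 4)*(p + 1/2)*(p - 2*sqrt(2))*(p + sqrt(2))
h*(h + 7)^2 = h^3 + 14*h^2 + 49*h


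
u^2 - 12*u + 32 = (u - 8)*(u - 4)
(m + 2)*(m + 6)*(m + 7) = m^3 + 15*m^2 + 68*m + 84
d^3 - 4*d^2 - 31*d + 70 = (d - 7)*(d - 2)*(d + 5)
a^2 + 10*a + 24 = (a + 4)*(a + 6)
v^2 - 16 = (v - 4)*(v + 4)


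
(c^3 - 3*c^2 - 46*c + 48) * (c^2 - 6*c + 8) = c^5 - 9*c^4 - 20*c^3 + 300*c^2 - 656*c + 384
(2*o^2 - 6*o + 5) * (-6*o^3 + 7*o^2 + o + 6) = -12*o^5 + 50*o^4 - 70*o^3 + 41*o^2 - 31*o + 30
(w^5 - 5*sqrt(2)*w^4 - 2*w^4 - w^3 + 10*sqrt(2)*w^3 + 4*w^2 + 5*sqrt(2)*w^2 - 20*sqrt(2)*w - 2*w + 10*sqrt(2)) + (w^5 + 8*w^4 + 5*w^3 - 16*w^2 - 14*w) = 2*w^5 - 5*sqrt(2)*w^4 + 6*w^4 + 4*w^3 + 10*sqrt(2)*w^3 - 12*w^2 + 5*sqrt(2)*w^2 - 20*sqrt(2)*w - 16*w + 10*sqrt(2)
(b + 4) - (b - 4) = 8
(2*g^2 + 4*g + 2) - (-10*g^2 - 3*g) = 12*g^2 + 7*g + 2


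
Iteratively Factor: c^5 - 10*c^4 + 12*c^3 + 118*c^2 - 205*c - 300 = (c - 5)*(c^4 - 5*c^3 - 13*c^2 + 53*c + 60) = (c - 5)*(c + 3)*(c^3 - 8*c^2 + 11*c + 20) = (c - 5)*(c + 1)*(c + 3)*(c^2 - 9*c + 20) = (c - 5)*(c - 4)*(c + 1)*(c + 3)*(c - 5)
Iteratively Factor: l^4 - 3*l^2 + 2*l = (l)*(l^3 - 3*l + 2) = l*(l - 1)*(l^2 + l - 2) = l*(l - 1)^2*(l + 2)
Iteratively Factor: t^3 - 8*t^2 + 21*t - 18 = (t - 3)*(t^2 - 5*t + 6) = (t - 3)^2*(t - 2)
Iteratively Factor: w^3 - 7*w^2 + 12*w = (w - 3)*(w^2 - 4*w) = (w - 4)*(w - 3)*(w)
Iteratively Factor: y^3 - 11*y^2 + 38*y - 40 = (y - 5)*(y^2 - 6*y + 8) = (y - 5)*(y - 4)*(y - 2)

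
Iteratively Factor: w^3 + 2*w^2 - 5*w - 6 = (w + 1)*(w^2 + w - 6) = (w + 1)*(w + 3)*(w - 2)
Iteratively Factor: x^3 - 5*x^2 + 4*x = (x)*(x^2 - 5*x + 4) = x*(x - 1)*(x - 4)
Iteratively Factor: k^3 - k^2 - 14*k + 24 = (k - 2)*(k^2 + k - 12) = (k - 2)*(k + 4)*(k - 3)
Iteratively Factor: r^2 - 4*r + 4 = (r - 2)*(r - 2)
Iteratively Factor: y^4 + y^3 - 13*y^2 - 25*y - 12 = (y - 4)*(y^3 + 5*y^2 + 7*y + 3) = (y - 4)*(y + 1)*(y^2 + 4*y + 3) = (y - 4)*(y + 1)^2*(y + 3)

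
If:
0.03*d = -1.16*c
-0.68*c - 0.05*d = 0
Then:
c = 0.00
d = 0.00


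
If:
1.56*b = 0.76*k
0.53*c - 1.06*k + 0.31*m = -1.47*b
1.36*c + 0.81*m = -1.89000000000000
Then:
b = -0.00802188884502347*m - 1.04357481247533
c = -0.595588235294118*m - 1.38970588235294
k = -0.0164659823661008*m - 2.14207461508093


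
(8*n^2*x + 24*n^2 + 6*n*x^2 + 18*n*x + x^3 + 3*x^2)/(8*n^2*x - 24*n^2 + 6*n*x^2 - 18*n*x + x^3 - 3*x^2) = (x + 3)/(x - 3)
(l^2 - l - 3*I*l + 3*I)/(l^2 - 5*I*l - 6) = (l - 1)/(l - 2*I)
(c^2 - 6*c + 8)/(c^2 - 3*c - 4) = (c - 2)/(c + 1)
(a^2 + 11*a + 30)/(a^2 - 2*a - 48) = (a + 5)/(a - 8)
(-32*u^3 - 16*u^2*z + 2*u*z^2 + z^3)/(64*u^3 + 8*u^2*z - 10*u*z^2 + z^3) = (4*u + z)/(-8*u + z)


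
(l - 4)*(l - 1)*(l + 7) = l^3 + 2*l^2 - 31*l + 28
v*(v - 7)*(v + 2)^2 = v^4 - 3*v^3 - 24*v^2 - 28*v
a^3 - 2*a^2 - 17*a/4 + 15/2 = (a - 5/2)*(a - 3/2)*(a + 2)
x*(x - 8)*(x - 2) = x^3 - 10*x^2 + 16*x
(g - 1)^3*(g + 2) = g^4 - g^3 - 3*g^2 + 5*g - 2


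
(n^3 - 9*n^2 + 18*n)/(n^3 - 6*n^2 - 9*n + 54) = n/(n + 3)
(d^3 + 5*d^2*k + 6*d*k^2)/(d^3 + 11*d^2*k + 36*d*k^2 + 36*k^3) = d/(d + 6*k)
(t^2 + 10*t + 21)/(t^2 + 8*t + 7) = (t + 3)/(t + 1)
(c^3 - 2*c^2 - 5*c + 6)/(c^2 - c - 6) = c - 1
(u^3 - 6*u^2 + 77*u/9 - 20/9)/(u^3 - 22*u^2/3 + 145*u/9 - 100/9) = (3*u - 1)/(3*u - 5)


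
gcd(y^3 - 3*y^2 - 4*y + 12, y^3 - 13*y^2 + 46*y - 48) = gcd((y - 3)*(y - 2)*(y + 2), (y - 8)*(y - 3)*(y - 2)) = y^2 - 5*y + 6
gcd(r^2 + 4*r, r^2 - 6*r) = r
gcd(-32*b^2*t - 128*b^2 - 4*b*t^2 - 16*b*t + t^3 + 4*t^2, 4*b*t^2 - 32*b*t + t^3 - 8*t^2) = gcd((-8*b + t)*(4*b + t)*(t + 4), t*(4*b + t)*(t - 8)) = 4*b + t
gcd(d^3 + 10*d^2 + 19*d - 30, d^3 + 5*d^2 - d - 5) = d^2 + 4*d - 5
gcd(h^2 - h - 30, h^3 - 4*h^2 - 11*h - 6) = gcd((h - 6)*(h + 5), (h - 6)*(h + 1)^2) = h - 6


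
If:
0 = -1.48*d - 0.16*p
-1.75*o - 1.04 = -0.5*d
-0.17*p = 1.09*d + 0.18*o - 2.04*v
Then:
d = -4.73239436619718*v - 0.248152444076222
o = -1.35211267605634*v - 0.665186412593206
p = 43.7746478873239*v + 2.29541010770505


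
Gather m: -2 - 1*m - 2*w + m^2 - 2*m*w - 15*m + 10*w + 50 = m^2 + m*(-2*w - 16) + 8*w + 48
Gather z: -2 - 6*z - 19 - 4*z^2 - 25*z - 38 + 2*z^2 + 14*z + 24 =-2*z^2 - 17*z - 35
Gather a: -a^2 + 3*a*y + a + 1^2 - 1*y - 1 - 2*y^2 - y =-a^2 + a*(3*y + 1) - 2*y^2 - 2*y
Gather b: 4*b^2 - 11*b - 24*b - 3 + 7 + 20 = 4*b^2 - 35*b + 24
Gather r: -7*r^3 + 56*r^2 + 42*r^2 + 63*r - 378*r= -7*r^3 + 98*r^2 - 315*r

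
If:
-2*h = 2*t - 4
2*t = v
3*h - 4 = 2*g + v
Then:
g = 1 - 5*v/4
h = 2 - v/2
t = v/2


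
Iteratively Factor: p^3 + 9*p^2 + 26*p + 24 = (p + 2)*(p^2 + 7*p + 12) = (p + 2)*(p + 3)*(p + 4)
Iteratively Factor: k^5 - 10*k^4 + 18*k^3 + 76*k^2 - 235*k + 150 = (k - 1)*(k^4 - 9*k^3 + 9*k^2 + 85*k - 150) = (k - 5)*(k - 1)*(k^3 - 4*k^2 - 11*k + 30) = (k - 5)*(k - 1)*(k + 3)*(k^2 - 7*k + 10) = (k - 5)^2*(k - 1)*(k + 3)*(k - 2)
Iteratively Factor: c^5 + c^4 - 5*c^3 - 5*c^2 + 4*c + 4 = (c + 2)*(c^4 - c^3 - 3*c^2 + c + 2) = (c + 1)*(c + 2)*(c^3 - 2*c^2 - c + 2) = (c - 2)*(c + 1)*(c + 2)*(c^2 - 1) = (c - 2)*(c + 1)^2*(c + 2)*(c - 1)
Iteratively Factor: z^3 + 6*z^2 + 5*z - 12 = (z + 4)*(z^2 + 2*z - 3) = (z - 1)*(z + 4)*(z + 3)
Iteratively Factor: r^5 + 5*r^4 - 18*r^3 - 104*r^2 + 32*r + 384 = (r - 4)*(r^4 + 9*r^3 + 18*r^2 - 32*r - 96) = (r - 4)*(r + 4)*(r^3 + 5*r^2 - 2*r - 24) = (r - 4)*(r + 4)^2*(r^2 + r - 6) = (r - 4)*(r - 2)*(r + 4)^2*(r + 3)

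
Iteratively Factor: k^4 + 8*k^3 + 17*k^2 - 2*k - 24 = (k + 4)*(k^3 + 4*k^2 + k - 6) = (k + 2)*(k + 4)*(k^2 + 2*k - 3) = (k + 2)*(k + 3)*(k + 4)*(k - 1)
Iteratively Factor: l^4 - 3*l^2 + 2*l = (l - 1)*(l^3 + l^2 - 2*l) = (l - 1)*(l + 2)*(l^2 - l) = (l - 1)^2*(l + 2)*(l)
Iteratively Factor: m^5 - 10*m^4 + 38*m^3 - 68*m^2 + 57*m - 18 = (m - 1)*(m^4 - 9*m^3 + 29*m^2 - 39*m + 18) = (m - 2)*(m - 1)*(m^3 - 7*m^2 + 15*m - 9) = (m - 2)*(m - 1)^2*(m^2 - 6*m + 9) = (m - 3)*(m - 2)*(m - 1)^2*(m - 3)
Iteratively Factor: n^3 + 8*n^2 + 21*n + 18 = (n + 2)*(n^2 + 6*n + 9) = (n + 2)*(n + 3)*(n + 3)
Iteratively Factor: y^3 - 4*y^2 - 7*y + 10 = (y - 5)*(y^2 + y - 2) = (y - 5)*(y + 2)*(y - 1)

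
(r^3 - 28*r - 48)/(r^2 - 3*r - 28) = (r^2 - 4*r - 12)/(r - 7)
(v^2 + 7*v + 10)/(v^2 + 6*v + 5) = (v + 2)/(v + 1)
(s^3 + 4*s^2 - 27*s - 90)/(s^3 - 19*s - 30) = (s + 6)/(s + 2)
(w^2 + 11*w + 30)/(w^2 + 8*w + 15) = (w + 6)/(w + 3)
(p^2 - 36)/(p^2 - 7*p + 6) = (p + 6)/(p - 1)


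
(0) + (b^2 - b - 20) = b^2 - b - 20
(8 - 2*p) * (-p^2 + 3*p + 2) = 2*p^3 - 14*p^2 + 20*p + 16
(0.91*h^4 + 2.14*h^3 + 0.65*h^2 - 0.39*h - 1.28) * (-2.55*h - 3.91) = -2.3205*h^5 - 9.0151*h^4 - 10.0249*h^3 - 1.547*h^2 + 4.7889*h + 5.0048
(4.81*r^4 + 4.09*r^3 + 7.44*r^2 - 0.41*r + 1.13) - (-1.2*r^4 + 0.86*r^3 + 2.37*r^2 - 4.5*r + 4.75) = 6.01*r^4 + 3.23*r^3 + 5.07*r^2 + 4.09*r - 3.62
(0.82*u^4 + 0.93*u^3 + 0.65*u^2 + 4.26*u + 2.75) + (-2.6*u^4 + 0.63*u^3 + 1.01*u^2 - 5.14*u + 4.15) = -1.78*u^4 + 1.56*u^3 + 1.66*u^2 - 0.88*u + 6.9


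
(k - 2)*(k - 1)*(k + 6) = k^3 + 3*k^2 - 16*k + 12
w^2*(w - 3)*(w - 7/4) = w^4 - 19*w^3/4 + 21*w^2/4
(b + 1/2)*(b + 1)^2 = b^3 + 5*b^2/2 + 2*b + 1/2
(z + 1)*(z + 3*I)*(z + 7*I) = z^3 + z^2 + 10*I*z^2 - 21*z + 10*I*z - 21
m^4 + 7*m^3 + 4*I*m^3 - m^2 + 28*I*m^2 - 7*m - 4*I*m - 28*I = (m - 1)*(m + 1)*(m + 7)*(m + 4*I)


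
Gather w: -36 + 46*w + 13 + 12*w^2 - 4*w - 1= 12*w^2 + 42*w - 24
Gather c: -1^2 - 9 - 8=-18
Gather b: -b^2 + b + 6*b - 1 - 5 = -b^2 + 7*b - 6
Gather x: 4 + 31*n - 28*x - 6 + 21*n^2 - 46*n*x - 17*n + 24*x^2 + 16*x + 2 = 21*n^2 + 14*n + 24*x^2 + x*(-46*n - 12)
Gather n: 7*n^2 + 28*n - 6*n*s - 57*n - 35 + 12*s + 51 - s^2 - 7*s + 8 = 7*n^2 + n*(-6*s - 29) - s^2 + 5*s + 24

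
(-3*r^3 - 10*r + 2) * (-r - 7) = 3*r^4 + 21*r^3 + 10*r^2 + 68*r - 14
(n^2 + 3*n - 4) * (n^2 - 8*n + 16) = n^4 - 5*n^3 - 12*n^2 + 80*n - 64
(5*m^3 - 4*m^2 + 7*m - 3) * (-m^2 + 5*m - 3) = -5*m^5 + 29*m^4 - 42*m^3 + 50*m^2 - 36*m + 9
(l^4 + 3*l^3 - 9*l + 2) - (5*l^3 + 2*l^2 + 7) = l^4 - 2*l^3 - 2*l^2 - 9*l - 5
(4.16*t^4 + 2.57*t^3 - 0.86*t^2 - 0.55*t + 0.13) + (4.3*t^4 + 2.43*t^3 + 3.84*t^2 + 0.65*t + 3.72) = 8.46*t^4 + 5.0*t^3 + 2.98*t^2 + 0.1*t + 3.85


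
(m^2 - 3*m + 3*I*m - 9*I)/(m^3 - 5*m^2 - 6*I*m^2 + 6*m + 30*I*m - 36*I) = (m + 3*I)/(m^2 + m*(-2 - 6*I) + 12*I)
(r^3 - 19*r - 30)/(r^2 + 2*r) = r - 2 - 15/r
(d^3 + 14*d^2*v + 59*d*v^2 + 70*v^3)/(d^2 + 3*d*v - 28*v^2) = (-d^2 - 7*d*v - 10*v^2)/(-d + 4*v)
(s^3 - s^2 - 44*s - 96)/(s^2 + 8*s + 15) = (s^2 - 4*s - 32)/(s + 5)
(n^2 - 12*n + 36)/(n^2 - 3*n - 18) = (n - 6)/(n + 3)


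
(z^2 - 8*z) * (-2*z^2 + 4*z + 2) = -2*z^4 + 20*z^3 - 30*z^2 - 16*z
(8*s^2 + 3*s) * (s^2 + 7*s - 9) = 8*s^4 + 59*s^3 - 51*s^2 - 27*s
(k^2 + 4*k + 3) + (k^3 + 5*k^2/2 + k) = k^3 + 7*k^2/2 + 5*k + 3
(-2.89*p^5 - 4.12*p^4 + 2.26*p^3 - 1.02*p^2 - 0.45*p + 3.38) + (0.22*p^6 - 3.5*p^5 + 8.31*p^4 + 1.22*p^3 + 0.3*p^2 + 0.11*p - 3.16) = 0.22*p^6 - 6.39*p^5 + 4.19*p^4 + 3.48*p^3 - 0.72*p^2 - 0.34*p + 0.22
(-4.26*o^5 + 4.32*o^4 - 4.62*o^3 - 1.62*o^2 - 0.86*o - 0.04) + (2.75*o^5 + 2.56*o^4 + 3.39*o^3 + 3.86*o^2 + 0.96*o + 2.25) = -1.51*o^5 + 6.88*o^4 - 1.23*o^3 + 2.24*o^2 + 0.1*o + 2.21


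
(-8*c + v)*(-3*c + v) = 24*c^2 - 11*c*v + v^2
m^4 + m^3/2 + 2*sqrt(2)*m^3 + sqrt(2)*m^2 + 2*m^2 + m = m*(m + sqrt(2))*(sqrt(2)*m/2 + 1)*(sqrt(2)*m + sqrt(2)/2)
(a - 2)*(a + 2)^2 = a^3 + 2*a^2 - 4*a - 8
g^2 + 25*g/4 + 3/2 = (g + 1/4)*(g + 6)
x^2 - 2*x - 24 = (x - 6)*(x + 4)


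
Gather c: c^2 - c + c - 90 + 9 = c^2 - 81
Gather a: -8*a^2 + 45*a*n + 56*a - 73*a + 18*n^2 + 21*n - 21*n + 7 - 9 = -8*a^2 + a*(45*n - 17) + 18*n^2 - 2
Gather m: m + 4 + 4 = m + 8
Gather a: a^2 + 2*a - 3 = a^2 + 2*a - 3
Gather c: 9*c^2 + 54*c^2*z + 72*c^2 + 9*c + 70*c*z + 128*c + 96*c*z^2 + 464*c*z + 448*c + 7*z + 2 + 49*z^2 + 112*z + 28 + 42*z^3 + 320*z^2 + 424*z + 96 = c^2*(54*z + 81) + c*(96*z^2 + 534*z + 585) + 42*z^3 + 369*z^2 + 543*z + 126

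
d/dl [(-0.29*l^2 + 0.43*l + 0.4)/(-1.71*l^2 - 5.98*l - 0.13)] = (2.4695*l^2 + 1.4434*l + 2.3361)/(2.9241*l^4 + 20.4516*l^3 + 36.205*l^2 + 1.5548*l + 0.0169)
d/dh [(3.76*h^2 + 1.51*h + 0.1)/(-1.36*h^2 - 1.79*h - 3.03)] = (-4.6768*h^2 - 22.5136*h - 4.3963)/(1.8496*h^4 + 4.8688*h^3 + 11.4457*h^2 + 10.8474*h + 9.1809)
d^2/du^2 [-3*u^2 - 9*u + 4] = -6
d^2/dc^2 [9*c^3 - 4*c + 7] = 54*c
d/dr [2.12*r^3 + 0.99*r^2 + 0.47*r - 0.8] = 6.36*r^2 + 1.98*r + 0.47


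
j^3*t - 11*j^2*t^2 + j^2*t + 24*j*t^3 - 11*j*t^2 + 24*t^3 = (j - 8*t)*(j - 3*t)*(j*t + t)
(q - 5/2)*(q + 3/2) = q^2 - q - 15/4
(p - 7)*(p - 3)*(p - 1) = p^3 - 11*p^2 + 31*p - 21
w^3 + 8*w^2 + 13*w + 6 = (w + 1)^2*(w + 6)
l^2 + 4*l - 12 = (l - 2)*(l + 6)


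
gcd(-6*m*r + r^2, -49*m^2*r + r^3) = r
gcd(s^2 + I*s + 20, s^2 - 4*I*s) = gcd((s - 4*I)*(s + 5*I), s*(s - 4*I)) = s - 4*I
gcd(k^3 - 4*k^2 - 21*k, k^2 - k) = k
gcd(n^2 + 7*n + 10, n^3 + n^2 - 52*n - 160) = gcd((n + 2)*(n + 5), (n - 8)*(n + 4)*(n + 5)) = n + 5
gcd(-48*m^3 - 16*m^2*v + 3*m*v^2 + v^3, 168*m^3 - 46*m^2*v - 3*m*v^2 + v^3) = -4*m + v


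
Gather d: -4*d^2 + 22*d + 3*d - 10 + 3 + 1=-4*d^2 + 25*d - 6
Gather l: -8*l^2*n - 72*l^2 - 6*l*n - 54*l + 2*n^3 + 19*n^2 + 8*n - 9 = l^2*(-8*n - 72) + l*(-6*n - 54) + 2*n^3 + 19*n^2 + 8*n - 9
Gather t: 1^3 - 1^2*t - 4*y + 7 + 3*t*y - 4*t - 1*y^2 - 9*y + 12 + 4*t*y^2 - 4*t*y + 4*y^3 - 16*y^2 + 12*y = t*(4*y^2 - y - 5) + 4*y^3 - 17*y^2 - y + 20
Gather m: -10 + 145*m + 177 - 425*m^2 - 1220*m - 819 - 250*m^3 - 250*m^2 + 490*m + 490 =-250*m^3 - 675*m^2 - 585*m - 162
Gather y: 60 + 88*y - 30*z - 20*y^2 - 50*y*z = -20*y^2 + y*(88 - 50*z) - 30*z + 60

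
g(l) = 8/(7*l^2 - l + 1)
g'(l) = 8*(1 - 14*l)/(7*l^2 - l + 1)^2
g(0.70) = 2.14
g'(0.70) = -5.06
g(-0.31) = 4.03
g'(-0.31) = 10.87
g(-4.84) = 0.05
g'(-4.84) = 0.02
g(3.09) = 0.12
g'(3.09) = -0.08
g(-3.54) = 0.09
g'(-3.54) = 0.05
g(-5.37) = 0.04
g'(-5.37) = 0.01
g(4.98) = 0.05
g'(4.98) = -0.02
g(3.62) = 0.09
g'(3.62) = -0.05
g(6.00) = 0.03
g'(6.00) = -0.01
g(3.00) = 0.13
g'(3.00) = -0.09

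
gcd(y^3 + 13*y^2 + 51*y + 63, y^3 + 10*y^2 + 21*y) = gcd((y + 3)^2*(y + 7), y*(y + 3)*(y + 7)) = y^2 + 10*y + 21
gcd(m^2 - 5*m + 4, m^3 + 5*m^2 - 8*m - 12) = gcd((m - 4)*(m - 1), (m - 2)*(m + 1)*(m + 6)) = 1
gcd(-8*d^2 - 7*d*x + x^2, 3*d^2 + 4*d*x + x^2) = d + x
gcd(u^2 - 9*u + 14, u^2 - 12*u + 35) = u - 7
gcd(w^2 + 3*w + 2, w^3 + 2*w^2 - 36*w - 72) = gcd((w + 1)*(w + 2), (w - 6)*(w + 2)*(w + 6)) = w + 2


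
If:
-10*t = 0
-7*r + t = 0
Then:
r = 0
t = 0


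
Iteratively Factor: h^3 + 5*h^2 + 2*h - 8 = (h + 4)*(h^2 + h - 2) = (h + 2)*(h + 4)*(h - 1)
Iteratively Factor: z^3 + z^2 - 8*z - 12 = (z + 2)*(z^2 - z - 6) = (z + 2)^2*(z - 3)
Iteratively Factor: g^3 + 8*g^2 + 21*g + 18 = (g + 3)*(g^2 + 5*g + 6) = (g + 2)*(g + 3)*(g + 3)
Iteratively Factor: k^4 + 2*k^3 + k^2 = (k + 1)*(k^3 + k^2) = k*(k + 1)*(k^2 + k) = k^2*(k + 1)*(k + 1)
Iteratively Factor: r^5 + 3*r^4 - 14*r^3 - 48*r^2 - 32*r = (r + 4)*(r^4 - r^3 - 10*r^2 - 8*r) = (r + 1)*(r + 4)*(r^3 - 2*r^2 - 8*r) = r*(r + 1)*(r + 4)*(r^2 - 2*r - 8) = r*(r + 1)*(r + 2)*(r + 4)*(r - 4)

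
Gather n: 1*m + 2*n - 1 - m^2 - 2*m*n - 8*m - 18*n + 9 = -m^2 - 7*m + n*(-2*m - 16) + 8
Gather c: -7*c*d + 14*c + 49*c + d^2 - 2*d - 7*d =c*(63 - 7*d) + d^2 - 9*d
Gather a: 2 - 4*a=2 - 4*a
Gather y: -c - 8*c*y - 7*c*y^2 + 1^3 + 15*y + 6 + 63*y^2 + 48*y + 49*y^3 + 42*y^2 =-c + 49*y^3 + y^2*(105 - 7*c) + y*(63 - 8*c) + 7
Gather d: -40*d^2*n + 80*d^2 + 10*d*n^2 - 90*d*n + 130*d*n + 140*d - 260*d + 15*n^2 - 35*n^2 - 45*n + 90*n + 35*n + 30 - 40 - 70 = d^2*(80 - 40*n) + d*(10*n^2 + 40*n - 120) - 20*n^2 + 80*n - 80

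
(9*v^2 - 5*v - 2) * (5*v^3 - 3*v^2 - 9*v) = 45*v^5 - 52*v^4 - 76*v^3 + 51*v^2 + 18*v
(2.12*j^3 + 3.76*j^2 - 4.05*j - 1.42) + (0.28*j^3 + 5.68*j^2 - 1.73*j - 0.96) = 2.4*j^3 + 9.44*j^2 - 5.78*j - 2.38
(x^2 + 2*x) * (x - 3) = x^3 - x^2 - 6*x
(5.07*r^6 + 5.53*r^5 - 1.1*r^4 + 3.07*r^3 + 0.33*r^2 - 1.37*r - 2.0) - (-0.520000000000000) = 5.07*r^6 + 5.53*r^5 - 1.1*r^4 + 3.07*r^3 + 0.33*r^2 - 1.37*r - 1.48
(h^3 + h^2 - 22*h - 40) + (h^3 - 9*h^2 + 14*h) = 2*h^3 - 8*h^2 - 8*h - 40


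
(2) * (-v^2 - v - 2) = -2*v^2 - 2*v - 4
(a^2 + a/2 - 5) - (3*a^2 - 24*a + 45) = -2*a^2 + 49*a/2 - 50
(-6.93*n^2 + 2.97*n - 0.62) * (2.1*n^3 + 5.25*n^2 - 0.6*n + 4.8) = -14.553*n^5 - 30.1455*n^4 + 18.4485*n^3 - 38.301*n^2 + 14.628*n - 2.976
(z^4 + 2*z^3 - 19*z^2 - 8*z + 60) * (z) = z^5 + 2*z^4 - 19*z^3 - 8*z^2 + 60*z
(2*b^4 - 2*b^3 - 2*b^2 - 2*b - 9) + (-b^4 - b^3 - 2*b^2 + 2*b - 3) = b^4 - 3*b^3 - 4*b^2 - 12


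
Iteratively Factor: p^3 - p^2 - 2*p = (p - 2)*(p^2 + p) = (p - 2)*(p + 1)*(p)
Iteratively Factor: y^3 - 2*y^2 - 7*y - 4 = (y + 1)*(y^2 - 3*y - 4) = (y - 4)*(y + 1)*(y + 1)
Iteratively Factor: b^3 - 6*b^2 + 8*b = (b)*(b^2 - 6*b + 8) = b*(b - 4)*(b - 2)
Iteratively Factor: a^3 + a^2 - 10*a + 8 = (a + 4)*(a^2 - 3*a + 2) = (a - 1)*(a + 4)*(a - 2)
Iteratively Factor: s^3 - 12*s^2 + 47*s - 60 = (s - 4)*(s^2 - 8*s + 15) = (s - 5)*(s - 4)*(s - 3)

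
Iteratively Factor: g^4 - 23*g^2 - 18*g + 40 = (g + 4)*(g^3 - 4*g^2 - 7*g + 10) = (g - 5)*(g + 4)*(g^2 + g - 2) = (g - 5)*(g + 2)*(g + 4)*(g - 1)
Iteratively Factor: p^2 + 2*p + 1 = (p + 1)*(p + 1)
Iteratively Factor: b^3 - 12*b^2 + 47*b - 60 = (b - 5)*(b^2 - 7*b + 12) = (b - 5)*(b - 4)*(b - 3)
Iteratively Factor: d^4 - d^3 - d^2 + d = (d - 1)*(d^3 - d) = (d - 1)^2*(d^2 + d) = d*(d - 1)^2*(d + 1)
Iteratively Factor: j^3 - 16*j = (j + 4)*(j^2 - 4*j) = j*(j + 4)*(j - 4)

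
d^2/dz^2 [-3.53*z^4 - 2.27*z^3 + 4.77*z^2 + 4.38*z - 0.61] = -42.36*z^2 - 13.62*z + 9.54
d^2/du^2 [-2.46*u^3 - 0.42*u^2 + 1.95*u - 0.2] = -14.76*u - 0.84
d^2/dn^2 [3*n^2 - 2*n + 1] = 6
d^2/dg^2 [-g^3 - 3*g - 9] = -6*g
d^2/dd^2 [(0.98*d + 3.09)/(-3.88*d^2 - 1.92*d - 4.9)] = (-(0.98*d + 3.09)*(7.76*d + 1.92)*(15.52*d + 3.84) + (22.8144*d + 27.7416)*(3.88*d^2 + 1.92*d + 4.9))/(3.88*d^2 + 1.92*d + 4.9)^3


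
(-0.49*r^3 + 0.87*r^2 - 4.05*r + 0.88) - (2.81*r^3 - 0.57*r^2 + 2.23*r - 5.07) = -3.3*r^3 + 1.44*r^2 - 6.28*r + 5.95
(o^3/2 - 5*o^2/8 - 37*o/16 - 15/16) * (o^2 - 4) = o^5/2 - 5*o^4/8 - 69*o^3/16 + 25*o^2/16 + 37*o/4 + 15/4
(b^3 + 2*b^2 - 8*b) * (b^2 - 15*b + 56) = b^5 - 13*b^4 + 18*b^3 + 232*b^2 - 448*b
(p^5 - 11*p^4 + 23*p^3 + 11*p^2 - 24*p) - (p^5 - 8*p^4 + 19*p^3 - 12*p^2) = -3*p^4 + 4*p^3 + 23*p^2 - 24*p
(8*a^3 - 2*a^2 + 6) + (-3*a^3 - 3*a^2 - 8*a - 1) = 5*a^3 - 5*a^2 - 8*a + 5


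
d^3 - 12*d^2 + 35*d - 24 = (d - 8)*(d - 3)*(d - 1)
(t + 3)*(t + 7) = t^2 + 10*t + 21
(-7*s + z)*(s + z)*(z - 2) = -7*s^2*z + 14*s^2 - 6*s*z^2 + 12*s*z + z^3 - 2*z^2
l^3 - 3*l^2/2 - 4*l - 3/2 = (l - 3)*(l + 1/2)*(l + 1)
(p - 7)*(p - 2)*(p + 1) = p^3 - 8*p^2 + 5*p + 14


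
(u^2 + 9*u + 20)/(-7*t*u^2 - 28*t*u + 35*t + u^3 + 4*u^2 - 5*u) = (-u - 4)/(7*t*u - 7*t - u^2 + u)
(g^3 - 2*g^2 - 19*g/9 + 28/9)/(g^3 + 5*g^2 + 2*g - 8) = (g^2 - g - 28/9)/(g^2 + 6*g + 8)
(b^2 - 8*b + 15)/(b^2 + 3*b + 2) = (b^2 - 8*b + 15)/(b^2 + 3*b + 2)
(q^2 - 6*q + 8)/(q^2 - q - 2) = (q - 4)/(q + 1)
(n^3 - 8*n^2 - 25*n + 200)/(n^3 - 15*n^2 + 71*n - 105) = (n^2 - 3*n - 40)/(n^2 - 10*n + 21)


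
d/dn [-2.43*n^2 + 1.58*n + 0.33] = 1.58 - 4.86*n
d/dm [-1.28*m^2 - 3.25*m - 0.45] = -2.56*m - 3.25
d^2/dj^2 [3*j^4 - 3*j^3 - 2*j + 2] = 18*j*(2*j - 1)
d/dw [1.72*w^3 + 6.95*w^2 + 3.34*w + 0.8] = 5.16*w^2 + 13.9*w + 3.34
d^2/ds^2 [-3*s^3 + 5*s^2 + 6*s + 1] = 10 - 18*s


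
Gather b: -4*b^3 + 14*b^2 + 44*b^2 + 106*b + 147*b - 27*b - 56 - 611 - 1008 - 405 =-4*b^3 + 58*b^2 + 226*b - 2080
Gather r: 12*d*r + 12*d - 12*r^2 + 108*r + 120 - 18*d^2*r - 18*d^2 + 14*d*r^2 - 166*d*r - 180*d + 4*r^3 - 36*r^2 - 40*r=-18*d^2 - 168*d + 4*r^3 + r^2*(14*d - 48) + r*(-18*d^2 - 154*d + 68) + 120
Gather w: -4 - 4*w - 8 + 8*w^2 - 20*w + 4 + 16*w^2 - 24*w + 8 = 24*w^2 - 48*w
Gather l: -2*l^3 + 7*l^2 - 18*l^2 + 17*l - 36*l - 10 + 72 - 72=-2*l^3 - 11*l^2 - 19*l - 10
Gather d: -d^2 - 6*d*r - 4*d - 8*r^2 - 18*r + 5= -d^2 + d*(-6*r - 4) - 8*r^2 - 18*r + 5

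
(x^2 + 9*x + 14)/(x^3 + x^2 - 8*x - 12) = (x + 7)/(x^2 - x - 6)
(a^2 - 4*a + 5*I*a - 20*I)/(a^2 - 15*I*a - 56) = (a^2 + a*(-4 + 5*I) - 20*I)/(a^2 - 15*I*a - 56)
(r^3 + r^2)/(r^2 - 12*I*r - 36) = r^2*(r + 1)/(r^2 - 12*I*r - 36)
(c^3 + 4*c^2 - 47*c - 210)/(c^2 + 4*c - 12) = (c^2 - 2*c - 35)/(c - 2)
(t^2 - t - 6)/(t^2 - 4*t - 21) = (-t^2 + t + 6)/(-t^2 + 4*t + 21)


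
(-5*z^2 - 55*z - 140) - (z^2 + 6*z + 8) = -6*z^2 - 61*z - 148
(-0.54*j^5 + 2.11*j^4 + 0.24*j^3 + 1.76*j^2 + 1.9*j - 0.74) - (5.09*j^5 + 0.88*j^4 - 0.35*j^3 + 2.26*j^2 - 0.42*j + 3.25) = -5.63*j^5 + 1.23*j^4 + 0.59*j^3 - 0.5*j^2 + 2.32*j - 3.99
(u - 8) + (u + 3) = 2*u - 5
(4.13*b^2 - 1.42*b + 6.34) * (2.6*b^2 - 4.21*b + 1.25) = 10.738*b^4 - 21.0793*b^3 + 27.6247*b^2 - 28.4664*b + 7.925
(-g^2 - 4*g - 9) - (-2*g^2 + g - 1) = g^2 - 5*g - 8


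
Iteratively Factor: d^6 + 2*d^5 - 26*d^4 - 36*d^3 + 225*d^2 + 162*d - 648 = (d + 4)*(d^5 - 2*d^4 - 18*d^3 + 36*d^2 + 81*d - 162) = (d + 3)*(d + 4)*(d^4 - 5*d^3 - 3*d^2 + 45*d - 54) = (d - 3)*(d + 3)*(d + 4)*(d^3 - 2*d^2 - 9*d + 18) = (d - 3)^2*(d + 3)*(d + 4)*(d^2 + d - 6) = (d - 3)^2*(d + 3)^2*(d + 4)*(d - 2)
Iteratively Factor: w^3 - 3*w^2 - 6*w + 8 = (w + 2)*(w^2 - 5*w + 4) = (w - 4)*(w + 2)*(w - 1)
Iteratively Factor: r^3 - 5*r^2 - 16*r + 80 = (r + 4)*(r^2 - 9*r + 20) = (r - 5)*(r + 4)*(r - 4)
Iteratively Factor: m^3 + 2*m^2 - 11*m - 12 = (m - 3)*(m^2 + 5*m + 4) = (m - 3)*(m + 4)*(m + 1)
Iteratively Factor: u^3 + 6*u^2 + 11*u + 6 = (u + 3)*(u^2 + 3*u + 2) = (u + 1)*(u + 3)*(u + 2)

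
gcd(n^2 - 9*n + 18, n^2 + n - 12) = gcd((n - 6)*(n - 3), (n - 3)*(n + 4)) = n - 3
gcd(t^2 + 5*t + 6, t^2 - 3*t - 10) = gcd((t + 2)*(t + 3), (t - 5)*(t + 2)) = t + 2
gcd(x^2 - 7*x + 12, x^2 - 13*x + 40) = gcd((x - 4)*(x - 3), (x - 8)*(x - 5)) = 1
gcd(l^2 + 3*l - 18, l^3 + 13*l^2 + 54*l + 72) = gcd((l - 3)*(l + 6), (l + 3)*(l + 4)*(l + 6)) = l + 6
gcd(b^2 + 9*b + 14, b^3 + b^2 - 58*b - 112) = b^2 + 9*b + 14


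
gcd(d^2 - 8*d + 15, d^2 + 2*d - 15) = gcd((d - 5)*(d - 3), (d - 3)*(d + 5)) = d - 3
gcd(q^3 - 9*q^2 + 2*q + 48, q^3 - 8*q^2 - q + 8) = q - 8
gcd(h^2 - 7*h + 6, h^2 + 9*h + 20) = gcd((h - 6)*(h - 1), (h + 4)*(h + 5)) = 1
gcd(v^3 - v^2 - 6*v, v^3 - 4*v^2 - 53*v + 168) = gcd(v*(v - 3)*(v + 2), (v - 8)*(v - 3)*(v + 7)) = v - 3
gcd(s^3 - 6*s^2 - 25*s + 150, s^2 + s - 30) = s - 5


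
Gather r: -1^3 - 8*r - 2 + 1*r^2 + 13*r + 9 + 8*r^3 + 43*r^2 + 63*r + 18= 8*r^3 + 44*r^2 + 68*r + 24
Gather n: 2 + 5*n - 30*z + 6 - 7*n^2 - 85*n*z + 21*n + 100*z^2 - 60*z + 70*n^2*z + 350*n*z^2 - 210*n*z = n^2*(70*z - 7) + n*(350*z^2 - 295*z + 26) + 100*z^2 - 90*z + 8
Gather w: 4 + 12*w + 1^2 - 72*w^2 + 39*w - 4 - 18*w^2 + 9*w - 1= -90*w^2 + 60*w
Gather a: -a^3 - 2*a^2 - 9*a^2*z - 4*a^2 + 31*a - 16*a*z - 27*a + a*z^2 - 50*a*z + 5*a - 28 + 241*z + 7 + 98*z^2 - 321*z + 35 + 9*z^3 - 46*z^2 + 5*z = -a^3 + a^2*(-9*z - 6) + a*(z^2 - 66*z + 9) + 9*z^3 + 52*z^2 - 75*z + 14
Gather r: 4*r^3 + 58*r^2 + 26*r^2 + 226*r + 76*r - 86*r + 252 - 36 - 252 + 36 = 4*r^3 + 84*r^2 + 216*r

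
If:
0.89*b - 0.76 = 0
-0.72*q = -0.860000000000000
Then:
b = 0.85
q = 1.19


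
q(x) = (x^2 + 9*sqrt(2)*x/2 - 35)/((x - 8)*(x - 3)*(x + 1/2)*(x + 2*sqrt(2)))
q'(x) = (2*x + 9*sqrt(2)/2)/((x - 8)*(x - 3)*(x + 1/2)*(x + 2*sqrt(2))) - (x^2 + 9*sqrt(2)*x/2 - 35)/((x - 8)*(x - 3)*(x + 1/2)*(x + 2*sqrt(2))^2) - (x^2 + 9*sqrt(2)*x/2 - 35)/((x - 8)*(x - 3)*(x + 1/2)^2*(x + 2*sqrt(2))) - (x^2 + 9*sqrt(2)*x/2 - 35)/((x - 8)*(x - 3)^2*(x + 1/2)*(x + 2*sqrt(2))) - (x^2 + 9*sqrt(2)*x/2 - 35)/((x - 8)^2*(x - 3)*(x + 1/2)*(x + 2*sqrt(2))) = ((x - 8)*(x - 3)*(x + 2*sqrt(2))*(2*x + 1)*(4*x + 9*sqrt(2)) + 2*(x - 8)*(x - 3)*(x + 2*sqrt(2))*(-2*x^2 - 9*sqrt(2)*x + 70) + (x - 8)*(x - 3)*(2*x + 1)*(-2*x^2 - 9*sqrt(2)*x + 70) + (x - 8)*(x + 2*sqrt(2))*(2*x + 1)*(-2*x^2 - 9*sqrt(2)*x + 70) + (x - 3)*(x + 2*sqrt(2))*(2*x + 1)*(-2*x^2 - 9*sqrt(2)*x + 70))/((x - 8)^2*(x - 3)^2*(x + 2*sqrt(2))^2*(2*x + 1)^2)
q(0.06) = -0.92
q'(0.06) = 1.70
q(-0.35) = -3.57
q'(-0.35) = 24.28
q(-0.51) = 54.85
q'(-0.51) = 5475.84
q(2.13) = -0.25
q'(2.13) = -0.03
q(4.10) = -0.06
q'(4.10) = -0.05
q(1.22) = -0.31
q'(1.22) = 0.14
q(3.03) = 2.12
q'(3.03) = -75.23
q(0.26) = -0.67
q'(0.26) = 0.90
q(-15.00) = 0.00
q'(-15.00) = 0.00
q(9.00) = 0.15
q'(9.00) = -0.17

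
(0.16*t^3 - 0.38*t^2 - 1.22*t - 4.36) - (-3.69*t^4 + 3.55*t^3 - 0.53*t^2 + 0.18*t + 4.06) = 3.69*t^4 - 3.39*t^3 + 0.15*t^2 - 1.4*t - 8.42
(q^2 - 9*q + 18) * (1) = q^2 - 9*q + 18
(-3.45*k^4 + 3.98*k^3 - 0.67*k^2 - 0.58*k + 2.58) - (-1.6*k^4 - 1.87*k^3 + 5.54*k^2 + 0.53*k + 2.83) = -1.85*k^4 + 5.85*k^3 - 6.21*k^2 - 1.11*k - 0.25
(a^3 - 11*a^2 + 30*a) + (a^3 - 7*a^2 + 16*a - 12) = 2*a^3 - 18*a^2 + 46*a - 12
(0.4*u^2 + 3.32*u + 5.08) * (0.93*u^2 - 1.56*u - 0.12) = 0.372*u^4 + 2.4636*u^3 - 0.5028*u^2 - 8.3232*u - 0.6096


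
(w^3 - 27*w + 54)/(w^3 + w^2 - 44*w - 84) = (w^2 - 6*w + 9)/(w^2 - 5*w - 14)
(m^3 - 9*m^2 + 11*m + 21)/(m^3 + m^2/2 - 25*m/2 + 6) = 2*(m^2 - 6*m - 7)/(2*m^2 + 7*m - 4)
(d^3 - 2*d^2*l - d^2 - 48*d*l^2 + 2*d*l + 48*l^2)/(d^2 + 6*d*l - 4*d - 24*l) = (d^2 - 8*d*l - d + 8*l)/(d - 4)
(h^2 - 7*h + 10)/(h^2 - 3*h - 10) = (h - 2)/(h + 2)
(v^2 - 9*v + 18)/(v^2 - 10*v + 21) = (v - 6)/(v - 7)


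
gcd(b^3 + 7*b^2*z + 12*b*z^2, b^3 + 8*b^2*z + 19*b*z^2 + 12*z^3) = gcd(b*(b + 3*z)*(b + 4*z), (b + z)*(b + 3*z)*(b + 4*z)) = b^2 + 7*b*z + 12*z^2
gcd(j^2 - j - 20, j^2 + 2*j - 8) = j + 4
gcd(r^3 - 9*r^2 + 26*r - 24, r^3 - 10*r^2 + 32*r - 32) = r^2 - 6*r + 8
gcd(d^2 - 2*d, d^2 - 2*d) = d^2 - 2*d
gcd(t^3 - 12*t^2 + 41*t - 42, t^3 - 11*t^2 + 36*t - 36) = t^2 - 5*t + 6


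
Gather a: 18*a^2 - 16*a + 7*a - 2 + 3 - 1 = 18*a^2 - 9*a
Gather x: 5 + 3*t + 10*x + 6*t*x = 3*t + x*(6*t + 10) + 5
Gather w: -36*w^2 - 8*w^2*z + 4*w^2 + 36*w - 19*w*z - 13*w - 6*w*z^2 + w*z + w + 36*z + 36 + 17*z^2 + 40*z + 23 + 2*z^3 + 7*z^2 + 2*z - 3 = w^2*(-8*z - 32) + w*(-6*z^2 - 18*z + 24) + 2*z^3 + 24*z^2 + 78*z + 56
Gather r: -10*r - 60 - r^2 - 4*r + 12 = -r^2 - 14*r - 48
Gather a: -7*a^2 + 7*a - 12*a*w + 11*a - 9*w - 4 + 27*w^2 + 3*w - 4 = -7*a^2 + a*(18 - 12*w) + 27*w^2 - 6*w - 8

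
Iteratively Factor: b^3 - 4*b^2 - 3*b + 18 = (b + 2)*(b^2 - 6*b + 9) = (b - 3)*(b + 2)*(b - 3)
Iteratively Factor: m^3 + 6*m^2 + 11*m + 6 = (m + 3)*(m^2 + 3*m + 2) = (m + 2)*(m + 3)*(m + 1)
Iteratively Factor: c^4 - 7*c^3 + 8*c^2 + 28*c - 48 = (c - 3)*(c^3 - 4*c^2 - 4*c + 16) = (c - 3)*(c - 2)*(c^2 - 2*c - 8) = (c - 3)*(c - 2)*(c + 2)*(c - 4)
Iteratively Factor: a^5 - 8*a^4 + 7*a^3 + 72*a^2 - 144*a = (a + 3)*(a^4 - 11*a^3 + 40*a^2 - 48*a) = (a - 3)*(a + 3)*(a^3 - 8*a^2 + 16*a) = (a - 4)*(a - 3)*(a + 3)*(a^2 - 4*a) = (a - 4)^2*(a - 3)*(a + 3)*(a)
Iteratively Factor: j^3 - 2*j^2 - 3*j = (j - 3)*(j^2 + j) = (j - 3)*(j + 1)*(j)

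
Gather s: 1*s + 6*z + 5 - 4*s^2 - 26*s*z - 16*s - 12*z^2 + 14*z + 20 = -4*s^2 + s*(-26*z - 15) - 12*z^2 + 20*z + 25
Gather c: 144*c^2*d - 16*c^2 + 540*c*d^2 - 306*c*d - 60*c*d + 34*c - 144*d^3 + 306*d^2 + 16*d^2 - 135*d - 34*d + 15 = c^2*(144*d - 16) + c*(540*d^2 - 366*d + 34) - 144*d^3 + 322*d^2 - 169*d + 15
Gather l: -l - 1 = -l - 1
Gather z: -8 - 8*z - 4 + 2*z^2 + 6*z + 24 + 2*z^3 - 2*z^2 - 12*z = 2*z^3 - 14*z + 12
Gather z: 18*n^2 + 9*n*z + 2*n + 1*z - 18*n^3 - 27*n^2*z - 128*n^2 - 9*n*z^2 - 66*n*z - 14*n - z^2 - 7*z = -18*n^3 - 110*n^2 - 12*n + z^2*(-9*n - 1) + z*(-27*n^2 - 57*n - 6)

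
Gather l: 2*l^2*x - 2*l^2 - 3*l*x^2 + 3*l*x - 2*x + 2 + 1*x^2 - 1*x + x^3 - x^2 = l^2*(2*x - 2) + l*(-3*x^2 + 3*x) + x^3 - 3*x + 2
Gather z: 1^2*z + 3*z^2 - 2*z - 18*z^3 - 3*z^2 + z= -18*z^3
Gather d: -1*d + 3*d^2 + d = 3*d^2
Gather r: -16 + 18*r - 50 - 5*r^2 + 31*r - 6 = -5*r^2 + 49*r - 72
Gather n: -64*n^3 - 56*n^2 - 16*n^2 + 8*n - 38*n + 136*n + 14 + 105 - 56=-64*n^3 - 72*n^2 + 106*n + 63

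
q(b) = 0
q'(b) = 0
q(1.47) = 0.00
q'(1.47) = 0.00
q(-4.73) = 0.00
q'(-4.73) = 0.00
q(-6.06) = 0.00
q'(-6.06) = 0.00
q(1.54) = 0.00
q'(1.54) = 0.00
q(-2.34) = 0.00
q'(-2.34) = 0.00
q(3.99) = 0.00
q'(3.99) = 0.00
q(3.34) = 0.00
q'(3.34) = 0.00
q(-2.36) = 0.00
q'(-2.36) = 0.00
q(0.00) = 0.00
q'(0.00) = 0.00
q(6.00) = 0.00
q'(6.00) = 0.00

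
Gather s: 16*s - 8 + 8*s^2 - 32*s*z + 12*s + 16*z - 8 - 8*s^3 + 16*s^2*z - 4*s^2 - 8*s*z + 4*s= -8*s^3 + s^2*(16*z + 4) + s*(32 - 40*z) + 16*z - 16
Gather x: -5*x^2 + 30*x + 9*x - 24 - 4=-5*x^2 + 39*x - 28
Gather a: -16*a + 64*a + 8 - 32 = 48*a - 24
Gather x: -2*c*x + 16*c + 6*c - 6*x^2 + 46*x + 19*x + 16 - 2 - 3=22*c - 6*x^2 + x*(65 - 2*c) + 11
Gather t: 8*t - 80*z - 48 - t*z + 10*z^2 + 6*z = t*(8 - z) + 10*z^2 - 74*z - 48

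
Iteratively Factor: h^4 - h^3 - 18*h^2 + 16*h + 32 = (h + 1)*(h^3 - 2*h^2 - 16*h + 32) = (h - 2)*(h + 1)*(h^2 - 16) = (h - 4)*(h - 2)*(h + 1)*(h + 4)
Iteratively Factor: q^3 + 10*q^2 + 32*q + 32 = (q + 4)*(q^2 + 6*q + 8) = (q + 4)^2*(q + 2)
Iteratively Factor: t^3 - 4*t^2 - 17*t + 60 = (t - 3)*(t^2 - t - 20) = (t - 5)*(t - 3)*(t + 4)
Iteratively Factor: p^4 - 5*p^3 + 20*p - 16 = (p + 2)*(p^3 - 7*p^2 + 14*p - 8) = (p - 1)*(p + 2)*(p^2 - 6*p + 8) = (p - 2)*(p - 1)*(p + 2)*(p - 4)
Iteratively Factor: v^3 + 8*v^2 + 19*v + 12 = (v + 4)*(v^2 + 4*v + 3) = (v + 1)*(v + 4)*(v + 3)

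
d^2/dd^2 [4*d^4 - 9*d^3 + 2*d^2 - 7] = 48*d^2 - 54*d + 4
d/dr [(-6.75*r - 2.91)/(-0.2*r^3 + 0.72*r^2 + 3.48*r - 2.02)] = (-2.7*r^3 + 3.114*r^2 + 4.1904*r + 23.7618)/(0.04*r^6 - 0.288*r^5 - 0.8736*r^4 + 5.8192*r^3 + 9.2016*r^2 - 14.0592*r + 4.0804)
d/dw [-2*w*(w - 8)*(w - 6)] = -6*w^2 + 56*w - 96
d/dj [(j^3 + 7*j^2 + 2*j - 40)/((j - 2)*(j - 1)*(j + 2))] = 2*(-4*j^2 - 22*j - 19)/(j^4 + 2*j^3 - 3*j^2 - 4*j + 4)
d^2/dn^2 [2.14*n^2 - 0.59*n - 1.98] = 4.28000000000000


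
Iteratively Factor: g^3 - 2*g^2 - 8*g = (g - 4)*(g^2 + 2*g) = (g - 4)*(g + 2)*(g)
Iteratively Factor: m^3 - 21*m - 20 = (m - 5)*(m^2 + 5*m + 4) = (m - 5)*(m + 1)*(m + 4)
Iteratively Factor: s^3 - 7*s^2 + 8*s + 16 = (s - 4)*(s^2 - 3*s - 4) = (s - 4)*(s + 1)*(s - 4)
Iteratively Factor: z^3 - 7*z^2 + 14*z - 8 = (z - 2)*(z^2 - 5*z + 4) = (z - 2)*(z - 1)*(z - 4)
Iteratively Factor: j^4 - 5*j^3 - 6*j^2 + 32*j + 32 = (j + 2)*(j^3 - 7*j^2 + 8*j + 16) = (j - 4)*(j + 2)*(j^2 - 3*j - 4) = (j - 4)^2*(j + 2)*(j + 1)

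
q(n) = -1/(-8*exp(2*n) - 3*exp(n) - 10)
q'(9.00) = 0.00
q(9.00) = 0.00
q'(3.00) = 0.00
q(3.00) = 0.00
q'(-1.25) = -0.02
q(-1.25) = 0.09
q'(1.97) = -0.00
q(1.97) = 0.00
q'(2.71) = -0.00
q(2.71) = 0.00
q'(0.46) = -0.04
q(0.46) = 0.03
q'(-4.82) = -0.00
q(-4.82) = 0.10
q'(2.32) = -0.00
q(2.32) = 0.00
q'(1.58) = -0.01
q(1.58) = 0.00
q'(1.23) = -0.02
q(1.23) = 0.01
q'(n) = -(16*exp(2*n) + 3*exp(n))/(-8*exp(2*n) - 3*exp(n) - 10)^2 = (-16*exp(n) - 3)*exp(n)/(8*exp(2*n) + 3*exp(n) + 10)^2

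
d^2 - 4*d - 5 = (d - 5)*(d + 1)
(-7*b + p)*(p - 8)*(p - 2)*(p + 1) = -7*b*p^3 + 63*b*p^2 - 42*b*p - 112*b + p^4 - 9*p^3 + 6*p^2 + 16*p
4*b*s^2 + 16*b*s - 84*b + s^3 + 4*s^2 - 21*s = (4*b + s)*(s - 3)*(s + 7)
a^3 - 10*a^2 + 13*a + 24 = (a - 8)*(a - 3)*(a + 1)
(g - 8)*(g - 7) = g^2 - 15*g + 56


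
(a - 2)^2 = a^2 - 4*a + 4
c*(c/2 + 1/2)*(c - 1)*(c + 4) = c^4/2 + 2*c^3 - c^2/2 - 2*c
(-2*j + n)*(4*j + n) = -8*j^2 + 2*j*n + n^2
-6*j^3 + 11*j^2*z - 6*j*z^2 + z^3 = (-3*j + z)*(-2*j + z)*(-j + z)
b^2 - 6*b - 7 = (b - 7)*(b + 1)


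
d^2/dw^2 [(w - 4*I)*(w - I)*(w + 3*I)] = 6*w - 4*I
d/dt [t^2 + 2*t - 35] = 2*t + 2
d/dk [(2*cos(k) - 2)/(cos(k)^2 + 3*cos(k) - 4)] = 2*sin(k)/(cos(k) + 4)^2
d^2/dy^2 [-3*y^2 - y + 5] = -6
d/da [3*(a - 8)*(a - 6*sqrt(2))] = 6*a - 18*sqrt(2) - 24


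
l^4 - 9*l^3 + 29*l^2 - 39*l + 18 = (l - 3)^2*(l - 2)*(l - 1)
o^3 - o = o*(o - 1)*(o + 1)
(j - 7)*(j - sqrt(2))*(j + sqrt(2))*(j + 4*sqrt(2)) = j^4 - 7*j^3 + 4*sqrt(2)*j^3 - 28*sqrt(2)*j^2 - 2*j^2 - 8*sqrt(2)*j + 14*j + 56*sqrt(2)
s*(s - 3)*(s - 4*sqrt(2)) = s^3 - 4*sqrt(2)*s^2 - 3*s^2 + 12*sqrt(2)*s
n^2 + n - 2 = (n - 1)*(n + 2)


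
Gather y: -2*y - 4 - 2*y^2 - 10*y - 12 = -2*y^2 - 12*y - 16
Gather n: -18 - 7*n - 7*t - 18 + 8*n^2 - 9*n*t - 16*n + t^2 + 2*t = 8*n^2 + n*(-9*t - 23) + t^2 - 5*t - 36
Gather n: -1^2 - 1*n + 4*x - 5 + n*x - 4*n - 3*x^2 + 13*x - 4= n*(x - 5) - 3*x^2 + 17*x - 10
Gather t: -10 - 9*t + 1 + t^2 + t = t^2 - 8*t - 9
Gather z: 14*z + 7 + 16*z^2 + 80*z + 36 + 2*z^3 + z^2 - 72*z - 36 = 2*z^3 + 17*z^2 + 22*z + 7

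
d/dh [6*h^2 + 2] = 12*h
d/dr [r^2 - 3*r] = 2*r - 3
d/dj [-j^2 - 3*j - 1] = -2*j - 3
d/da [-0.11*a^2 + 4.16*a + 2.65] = 4.16 - 0.22*a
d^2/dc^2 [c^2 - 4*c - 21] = 2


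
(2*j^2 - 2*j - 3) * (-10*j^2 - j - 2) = -20*j^4 + 18*j^3 + 28*j^2 + 7*j + 6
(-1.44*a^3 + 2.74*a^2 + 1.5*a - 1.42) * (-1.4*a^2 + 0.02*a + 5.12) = 2.016*a^5 - 3.8648*a^4 - 9.418*a^3 + 16.0468*a^2 + 7.6516*a - 7.2704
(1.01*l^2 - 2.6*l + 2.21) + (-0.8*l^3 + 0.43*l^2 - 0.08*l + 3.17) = -0.8*l^3 + 1.44*l^2 - 2.68*l + 5.38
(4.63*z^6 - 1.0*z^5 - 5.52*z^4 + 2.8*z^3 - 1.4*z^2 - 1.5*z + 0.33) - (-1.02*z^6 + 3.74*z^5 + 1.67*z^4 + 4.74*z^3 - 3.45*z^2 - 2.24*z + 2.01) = 5.65*z^6 - 4.74*z^5 - 7.19*z^4 - 1.94*z^3 + 2.05*z^2 + 0.74*z - 1.68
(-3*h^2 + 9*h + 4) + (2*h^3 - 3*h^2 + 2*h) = 2*h^3 - 6*h^2 + 11*h + 4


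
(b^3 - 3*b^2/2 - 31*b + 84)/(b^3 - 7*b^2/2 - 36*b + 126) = (b - 4)/(b - 6)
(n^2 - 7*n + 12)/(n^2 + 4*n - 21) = (n - 4)/(n + 7)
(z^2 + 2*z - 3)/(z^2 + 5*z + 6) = (z - 1)/(z + 2)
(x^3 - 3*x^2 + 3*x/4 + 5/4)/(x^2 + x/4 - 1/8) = 2*(2*x^2 - 7*x + 5)/(4*x - 1)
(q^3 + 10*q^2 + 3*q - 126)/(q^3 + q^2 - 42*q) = (q^2 + 3*q - 18)/(q*(q - 6))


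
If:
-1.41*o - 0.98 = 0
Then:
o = -0.70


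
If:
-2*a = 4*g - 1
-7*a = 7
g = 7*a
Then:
No Solution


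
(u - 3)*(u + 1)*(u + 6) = u^3 + 4*u^2 - 15*u - 18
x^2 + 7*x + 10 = (x + 2)*(x + 5)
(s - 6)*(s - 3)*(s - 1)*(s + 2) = s^4 - 8*s^3 + 7*s^2 + 36*s - 36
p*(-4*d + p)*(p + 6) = -4*d*p^2 - 24*d*p + p^3 + 6*p^2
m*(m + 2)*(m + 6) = m^3 + 8*m^2 + 12*m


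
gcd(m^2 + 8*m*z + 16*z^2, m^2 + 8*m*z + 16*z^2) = m^2 + 8*m*z + 16*z^2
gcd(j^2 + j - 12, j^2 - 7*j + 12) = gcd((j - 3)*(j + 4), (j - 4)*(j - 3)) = j - 3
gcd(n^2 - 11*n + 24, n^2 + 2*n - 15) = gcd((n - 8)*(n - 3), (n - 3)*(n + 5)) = n - 3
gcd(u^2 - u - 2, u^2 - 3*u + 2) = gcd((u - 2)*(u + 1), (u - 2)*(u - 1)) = u - 2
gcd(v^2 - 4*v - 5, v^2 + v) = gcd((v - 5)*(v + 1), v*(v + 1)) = v + 1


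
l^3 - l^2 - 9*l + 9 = (l - 3)*(l - 1)*(l + 3)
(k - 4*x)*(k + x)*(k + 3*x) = k^3 - 13*k*x^2 - 12*x^3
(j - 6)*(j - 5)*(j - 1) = j^3 - 12*j^2 + 41*j - 30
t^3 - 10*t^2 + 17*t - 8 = (t - 8)*(t - 1)^2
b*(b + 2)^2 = b^3 + 4*b^2 + 4*b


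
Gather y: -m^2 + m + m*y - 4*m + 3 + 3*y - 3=-m^2 - 3*m + y*(m + 3)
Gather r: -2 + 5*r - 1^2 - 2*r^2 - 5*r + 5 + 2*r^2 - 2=0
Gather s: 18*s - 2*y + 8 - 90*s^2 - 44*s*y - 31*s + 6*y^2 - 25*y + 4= -90*s^2 + s*(-44*y - 13) + 6*y^2 - 27*y + 12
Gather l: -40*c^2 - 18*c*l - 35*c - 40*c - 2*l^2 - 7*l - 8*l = -40*c^2 - 75*c - 2*l^2 + l*(-18*c - 15)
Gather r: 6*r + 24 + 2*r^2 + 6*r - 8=2*r^2 + 12*r + 16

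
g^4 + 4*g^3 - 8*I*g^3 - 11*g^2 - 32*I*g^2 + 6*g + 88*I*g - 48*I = (g + 6)*(g - 8*I)*(-I*g + I)*(I*g - I)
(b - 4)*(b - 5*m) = b^2 - 5*b*m - 4*b + 20*m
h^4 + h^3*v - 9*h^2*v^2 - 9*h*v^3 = h*(h - 3*v)*(h + v)*(h + 3*v)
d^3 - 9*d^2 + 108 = (d - 6)^2*(d + 3)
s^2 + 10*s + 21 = (s + 3)*(s + 7)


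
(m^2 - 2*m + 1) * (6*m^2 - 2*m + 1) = 6*m^4 - 14*m^3 + 11*m^2 - 4*m + 1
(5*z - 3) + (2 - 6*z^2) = -6*z^2 + 5*z - 1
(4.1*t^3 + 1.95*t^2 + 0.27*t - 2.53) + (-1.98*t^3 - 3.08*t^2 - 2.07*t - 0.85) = 2.12*t^3 - 1.13*t^2 - 1.8*t - 3.38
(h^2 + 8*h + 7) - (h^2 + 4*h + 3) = 4*h + 4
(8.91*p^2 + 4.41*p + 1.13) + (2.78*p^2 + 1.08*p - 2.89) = 11.69*p^2 + 5.49*p - 1.76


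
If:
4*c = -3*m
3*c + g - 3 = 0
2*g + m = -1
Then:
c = 21/22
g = 3/22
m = -14/11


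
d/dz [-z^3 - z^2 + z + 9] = -3*z^2 - 2*z + 1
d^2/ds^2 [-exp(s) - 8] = -exp(s)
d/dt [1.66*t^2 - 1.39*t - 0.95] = 3.32*t - 1.39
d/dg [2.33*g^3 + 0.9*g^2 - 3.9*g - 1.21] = 6.99*g^2 + 1.8*g - 3.9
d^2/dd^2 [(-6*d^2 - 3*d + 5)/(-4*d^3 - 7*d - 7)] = 4*(48*d^6 + 72*d^5 - 492*d^4 - 630*d^3 - 462*d^2 + 210*d - 49)/(64*d^9 + 336*d^7 + 336*d^6 + 588*d^5 + 1176*d^4 + 931*d^3 + 1029*d^2 + 1029*d + 343)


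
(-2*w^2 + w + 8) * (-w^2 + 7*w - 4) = 2*w^4 - 15*w^3 + 7*w^2 + 52*w - 32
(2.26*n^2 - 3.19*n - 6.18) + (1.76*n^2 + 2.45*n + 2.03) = 4.02*n^2 - 0.74*n - 4.15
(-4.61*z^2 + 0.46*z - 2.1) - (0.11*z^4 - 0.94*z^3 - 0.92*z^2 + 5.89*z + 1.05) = -0.11*z^4 + 0.94*z^3 - 3.69*z^2 - 5.43*z - 3.15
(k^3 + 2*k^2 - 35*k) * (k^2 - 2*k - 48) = k^5 - 87*k^3 - 26*k^2 + 1680*k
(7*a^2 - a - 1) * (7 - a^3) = -7*a^5 + a^4 + a^3 + 49*a^2 - 7*a - 7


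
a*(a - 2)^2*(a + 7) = a^4 + 3*a^3 - 24*a^2 + 28*a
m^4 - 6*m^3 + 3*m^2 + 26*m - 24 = (m - 4)*(m - 3)*(m - 1)*(m + 2)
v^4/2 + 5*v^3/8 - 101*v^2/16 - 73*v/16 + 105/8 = (v/2 + 1)*(v - 3)*(v - 5/4)*(v + 7/2)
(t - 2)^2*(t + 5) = t^3 + t^2 - 16*t + 20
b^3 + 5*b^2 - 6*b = b*(b - 1)*(b + 6)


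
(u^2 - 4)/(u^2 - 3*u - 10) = (u - 2)/(u - 5)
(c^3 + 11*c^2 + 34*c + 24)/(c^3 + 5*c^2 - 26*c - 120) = (c + 1)/(c - 5)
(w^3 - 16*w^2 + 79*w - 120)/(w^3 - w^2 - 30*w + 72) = (w^2 - 13*w + 40)/(w^2 + 2*w - 24)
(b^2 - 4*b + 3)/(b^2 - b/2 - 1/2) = 2*(b - 3)/(2*b + 1)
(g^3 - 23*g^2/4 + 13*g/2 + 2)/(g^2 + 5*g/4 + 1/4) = (g^2 - 6*g + 8)/(g + 1)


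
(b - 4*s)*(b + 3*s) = b^2 - b*s - 12*s^2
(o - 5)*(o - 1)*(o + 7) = o^3 + o^2 - 37*o + 35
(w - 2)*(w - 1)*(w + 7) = w^3 + 4*w^2 - 19*w + 14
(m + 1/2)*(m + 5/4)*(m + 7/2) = m^3 + 21*m^2/4 + 27*m/4 + 35/16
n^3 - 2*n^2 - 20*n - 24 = (n - 6)*(n + 2)^2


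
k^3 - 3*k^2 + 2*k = k*(k - 2)*(k - 1)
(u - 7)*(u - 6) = u^2 - 13*u + 42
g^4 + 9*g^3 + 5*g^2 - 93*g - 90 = (g - 3)*(g + 1)*(g + 5)*(g + 6)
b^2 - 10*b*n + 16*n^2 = (b - 8*n)*(b - 2*n)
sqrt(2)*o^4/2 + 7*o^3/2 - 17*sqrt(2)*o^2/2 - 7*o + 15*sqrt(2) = (o - 3*sqrt(2)/2)*(o - sqrt(2))*(o + 5*sqrt(2))*(sqrt(2)*o/2 + 1)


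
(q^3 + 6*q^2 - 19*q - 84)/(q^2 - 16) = (q^2 + 10*q + 21)/(q + 4)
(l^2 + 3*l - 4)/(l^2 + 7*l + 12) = (l - 1)/(l + 3)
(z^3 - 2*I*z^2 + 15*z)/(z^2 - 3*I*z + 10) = z*(z + 3*I)/(z + 2*I)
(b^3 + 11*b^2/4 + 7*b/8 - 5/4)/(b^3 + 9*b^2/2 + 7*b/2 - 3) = (b + 5/4)/(b + 3)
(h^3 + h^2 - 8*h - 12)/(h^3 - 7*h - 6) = (h + 2)/(h + 1)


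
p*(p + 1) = p^2 + p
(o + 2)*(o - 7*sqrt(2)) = o^2 - 7*sqrt(2)*o + 2*o - 14*sqrt(2)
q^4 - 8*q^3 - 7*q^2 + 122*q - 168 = (q - 7)*(q - 3)*(q - 2)*(q + 4)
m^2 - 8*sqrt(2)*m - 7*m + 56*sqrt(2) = (m - 7)*(m - 8*sqrt(2))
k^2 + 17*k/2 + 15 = (k + 5/2)*(k + 6)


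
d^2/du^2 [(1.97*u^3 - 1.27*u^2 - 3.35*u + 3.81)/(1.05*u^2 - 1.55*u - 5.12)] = (-3.5527136788005e-15*u^5 - 7.105427357601e-15*u^4 + 19.12669*u^3 + 78.04155*u^2 + 164.591958*u + 45.858794)/(1.157625*u^6 - 5.126625*u^5 - 9.366525*u^4 + 46.272925*u^3 + 45.67296*u^2 - 121.89696*u - 134.217728)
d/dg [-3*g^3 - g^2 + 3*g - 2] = -9*g^2 - 2*g + 3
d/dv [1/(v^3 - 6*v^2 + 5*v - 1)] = (-3*v^2 + 12*v - 5)/(v^3 - 6*v^2 + 5*v - 1)^2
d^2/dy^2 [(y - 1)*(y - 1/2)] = 2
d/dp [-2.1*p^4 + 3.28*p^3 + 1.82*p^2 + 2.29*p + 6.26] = -8.4*p^3 + 9.84*p^2 + 3.64*p + 2.29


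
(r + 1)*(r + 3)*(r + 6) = r^3 + 10*r^2 + 27*r + 18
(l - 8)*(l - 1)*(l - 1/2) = l^3 - 19*l^2/2 + 25*l/2 - 4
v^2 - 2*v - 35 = (v - 7)*(v + 5)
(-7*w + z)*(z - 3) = -7*w*z + 21*w + z^2 - 3*z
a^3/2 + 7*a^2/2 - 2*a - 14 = (a/2 + 1)*(a - 2)*(a + 7)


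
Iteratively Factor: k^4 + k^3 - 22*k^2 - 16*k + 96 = (k + 4)*(k^3 - 3*k^2 - 10*k + 24) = (k - 4)*(k + 4)*(k^2 + k - 6) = (k - 4)*(k - 2)*(k + 4)*(k + 3)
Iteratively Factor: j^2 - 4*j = (j - 4)*(j)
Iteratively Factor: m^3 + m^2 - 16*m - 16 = (m + 1)*(m^2 - 16) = (m + 1)*(m + 4)*(m - 4)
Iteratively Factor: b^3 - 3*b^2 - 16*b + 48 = (b - 3)*(b^2 - 16) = (b - 3)*(b + 4)*(b - 4)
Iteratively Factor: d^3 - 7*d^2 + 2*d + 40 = (d - 5)*(d^2 - 2*d - 8) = (d - 5)*(d + 2)*(d - 4)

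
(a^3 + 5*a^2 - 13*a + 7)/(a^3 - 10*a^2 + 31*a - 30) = (a^3 + 5*a^2 - 13*a + 7)/(a^3 - 10*a^2 + 31*a - 30)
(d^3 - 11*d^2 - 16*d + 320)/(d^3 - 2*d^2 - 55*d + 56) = (d^2 - 3*d - 40)/(d^2 + 6*d - 7)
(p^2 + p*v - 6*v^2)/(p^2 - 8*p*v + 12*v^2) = (p + 3*v)/(p - 6*v)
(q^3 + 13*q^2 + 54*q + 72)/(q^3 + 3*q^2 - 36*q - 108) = (q + 4)/(q - 6)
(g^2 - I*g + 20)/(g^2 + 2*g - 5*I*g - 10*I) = (g + 4*I)/(g + 2)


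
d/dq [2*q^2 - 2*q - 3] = 4*q - 2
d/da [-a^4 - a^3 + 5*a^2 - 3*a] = -4*a^3 - 3*a^2 + 10*a - 3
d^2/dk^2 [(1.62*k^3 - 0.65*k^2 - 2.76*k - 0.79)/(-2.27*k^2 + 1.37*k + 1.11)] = (18.241894*k^3 + 19.470372*k^2 + 15.009294*k + 0.154094000000001)/(11.697083*k^6 - 21.178419*k^5 - 4.377468*k^4 + 18.140581*k^3 + 2.140524*k^2 - 5.063931*k - 1.367631)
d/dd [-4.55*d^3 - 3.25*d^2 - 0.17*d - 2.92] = -13.65*d^2 - 6.5*d - 0.17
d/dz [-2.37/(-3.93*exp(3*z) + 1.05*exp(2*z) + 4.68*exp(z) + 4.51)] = (-27.9423*exp(2*z) + 4.977*exp(z) + 11.0916)*exp(z)/(-3.93*exp(3*z) + 1.05*exp(2*z) + 4.68*exp(z) + 4.51)^2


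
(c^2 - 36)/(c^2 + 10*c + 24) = (c - 6)/(c + 4)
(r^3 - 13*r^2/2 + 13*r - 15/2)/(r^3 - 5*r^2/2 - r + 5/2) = (r - 3)/(r + 1)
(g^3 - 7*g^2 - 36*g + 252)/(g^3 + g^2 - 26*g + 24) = (g^2 - 13*g + 42)/(g^2 - 5*g + 4)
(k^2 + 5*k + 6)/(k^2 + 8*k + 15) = (k + 2)/(k + 5)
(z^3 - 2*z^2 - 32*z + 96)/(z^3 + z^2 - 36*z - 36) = (z^2 - 8*z + 16)/(z^2 - 5*z - 6)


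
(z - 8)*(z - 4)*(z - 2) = z^3 - 14*z^2 + 56*z - 64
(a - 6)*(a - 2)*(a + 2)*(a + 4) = a^4 - 2*a^3 - 28*a^2 + 8*a + 96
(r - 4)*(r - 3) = r^2 - 7*r + 12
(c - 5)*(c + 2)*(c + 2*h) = c^3 + 2*c^2*h - 3*c^2 - 6*c*h - 10*c - 20*h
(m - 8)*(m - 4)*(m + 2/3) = m^3 - 34*m^2/3 + 24*m + 64/3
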